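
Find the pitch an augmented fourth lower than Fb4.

Cbb4

The fourth takes the letter from F down to C.
An augmented fourth spans 6 semitones, so from Fb4 the target pitch is Cbb4.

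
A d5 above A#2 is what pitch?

E3

Five letter names up from A: E.
Moving 6 semitones up from A#2 (the size of a diminished fifth) reaches E3.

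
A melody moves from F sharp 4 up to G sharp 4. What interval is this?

F to G spans two letter names (F-G), so the interval is some kind of second.
The major second spans 2 semitones, and F#4 to G#4 is exactly 2 semitones — so this is a major second.

major second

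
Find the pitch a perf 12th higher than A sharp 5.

The twelfth's letter: A up five letter names plus an octave → E.
Moving 19 semitones up from A#5 (the size of a perfect twelfth) reaches E#7.

E sharp 7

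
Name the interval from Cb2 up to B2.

C to B spans seven letter names (C-D-E-F-G-A-B), so the interval is some kind of seventh.
The major seventh is 11 semitones; here we have 12, one semitone wider: augmented.

augmented seventh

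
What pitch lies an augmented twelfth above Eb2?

B3

The twelfth's letter: E up five letter names plus an octave → B.
An augmented twelfth is 20 semitones; 20 semitones up from Eb2 gives B3.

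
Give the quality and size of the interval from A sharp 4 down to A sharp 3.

Descending from A#4 to A#3 is the same interval as ascending A#3 to A#4.
A to A is the same letter name, plus an octave — that makes it an octave of some quality.
The perfect octave spans 12 semitones, and A#3 to A#4 is exactly 12 semitones — so this is a perfect octave.

P8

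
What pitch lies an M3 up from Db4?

F4

The third takes the letter from D up to F.
Moving 4 semitones up from Db4 (the size of a major third) reaches F4.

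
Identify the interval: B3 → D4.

B to D spans three letter names (B-C-D) — that makes it a third of some quality.
At 3 semitones, B3→D4 falls one short of a major third: minor.

minor third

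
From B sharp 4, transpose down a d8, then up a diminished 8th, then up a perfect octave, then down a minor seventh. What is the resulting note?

C double-sharp 5

A diminished octave down from B#4 is B##3.
Up a diminished octave from B##3: B#4 (11 semitones up).
A perfect octave up from B#4 is B#5.
A minor seventh down from B#5 is C##5.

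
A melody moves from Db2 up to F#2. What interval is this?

augmented third

D to F spans three letter names (D-E-F) — that makes it a third of some quality.
Db2 to F#2 spans 5 semitones — one semitone wider than the major third (4) — giving an augmented third.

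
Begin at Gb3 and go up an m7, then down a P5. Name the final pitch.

Gb3 up a minor seventh → Fb4 (10 semitones).
A perfect fifth down from Fb4 is Bbb3.

Bbb3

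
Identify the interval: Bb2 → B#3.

B to B is the same letter name, plus an octave: an octave.
A perfect octave would be 12 semitones; Bb2 to B#3 is 14, two semitones wider, so the interval is doubly augmented.

doubly augmented octave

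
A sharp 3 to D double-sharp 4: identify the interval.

A to D spans four letter names (A-B-C-D) — that makes it a fourth of some quality.
A#3 to D##4 spans 6 semitones — one semitone wider than the perfect fourth (5) — giving an augmented fourth.

augmented fourth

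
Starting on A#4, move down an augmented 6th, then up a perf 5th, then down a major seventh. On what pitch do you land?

Ab3

An augmented sixth down from A#4 is C4.
C4 up a perfect fifth → G4 (7 semitones).
Down a major seventh from G4: Ab3 (11 semitones down).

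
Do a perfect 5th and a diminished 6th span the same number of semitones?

Yes

A perfect fifth spans 7 semitones, and a diminished sixth also spans 7 semitones — they're enharmonic.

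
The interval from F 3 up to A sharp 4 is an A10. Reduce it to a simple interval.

A3

Take out an octave (7 from the number): 10 − 7 = 3.
So an augmented tenth is an octave plus an augmented third. The quality is unchanged.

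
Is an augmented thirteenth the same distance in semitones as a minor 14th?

Yes

An augmented thirteenth = 22 semitones = a minor fourteenth; enharmonically equal.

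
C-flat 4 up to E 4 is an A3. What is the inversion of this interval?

d6

The rule of nine gives the new number: 9 − 3 = 6, so a third becomes a sixth.
And augmented becomes diminished under inversion, so we get a diminished sixth.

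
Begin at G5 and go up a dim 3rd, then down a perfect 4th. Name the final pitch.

Fb5

Up a diminished third from G5: Bbb5 (2 semitones up).
Down a perfect fourth from Bbb5: Fb5 (5 semitones down).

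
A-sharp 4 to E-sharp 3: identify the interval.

perfect 11th

Descending from A#4 to E#3 is the same interval as ascending E#3 to A#4.
E to A spans four letter names (E-F-G-A), plus an octave: an eleventh.
E#3 to A#4 is 17 semitones, matching the perfect eleventh exactly, so the quality is perfect.
(Equivalently, a compound perfect fourth: a perfect fourth plus an octave.)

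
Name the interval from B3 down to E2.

Descending from B3 to E2 is the same interval as ascending E2 to B3.
E to B spans five letter names (E-F-G-A-B), plus an octave, so the interval is some kind of twelfth.
The perfect twelfth spans 19 semitones, and E2 to B3 is exactly 19 semitones — so this is a perfect twelfth.
(Equivalently, a compound perfect fifth: a perfect fifth plus an octave.)

perfect twelfth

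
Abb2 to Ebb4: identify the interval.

A to E spans five letter names (A-B-C-D-E), plus an octave — that makes it a twelfth of some quality.
Counting semitones, Abb2→Ebb4 is 19, which is the perfect twelfth.
(Equivalently, a compound perfect fifth: a perfect fifth plus an octave.)

perfect twelfth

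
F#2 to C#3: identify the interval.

perfect 5th

F to C spans five letter names (F-G-A-B-C) — that makes it a fifth of some quality.
The perfect fifth spans 7 semitones, and F#2 to C#3 is exactly 7 semitones — so this is a perfect fifth.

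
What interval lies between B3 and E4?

perfect fourth

B to E spans four letter names (B-C-D-E), so the interval is some kind of fourth.
The perfect fourth spans 5 semitones, and B3 to E4 is exactly 5 semitones — so this is a perfect fourth.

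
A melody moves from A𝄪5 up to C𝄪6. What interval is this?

A to C spans three letter names (A-B-C): a third.
A major third would be 4 semitones, but A##5 to C##6 is 3 — one semitone narrower, making it a minor third.

minor third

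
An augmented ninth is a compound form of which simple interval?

augmented second

Take out an octave (7 from the number): 9 − 7 = 2.
Quality carries through unchanged, so the simple form is an augmented second.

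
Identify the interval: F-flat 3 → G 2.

diminished seventh

Descending from Fb3 to G2 is the same interval as ascending G2 to Fb3.
G to F spans seven letter names (G-A-B-C-D-E-F): a seventh.
G2 to Fb3 spans 9 semitones — two semitones narrower than the major seventh (11) — giving a diminished seventh.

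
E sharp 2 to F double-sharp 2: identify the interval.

E to F spans two letter names (E-F), so the interval is some kind of second.
The major second spans 2 semitones, and E#2 to F##2 is exactly 2 semitones — so this is a major second.

M2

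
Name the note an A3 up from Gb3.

Three letter names up from G: B.
An augmented third is 5 semitones; 5 semitones up from Gb3 gives B3.

B3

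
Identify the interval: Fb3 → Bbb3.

P4

F to B spans four letter names (F-G-A-B): a fourth.
Counting semitones, Fb3→Bbb3 is 5, which is the perfect fourth.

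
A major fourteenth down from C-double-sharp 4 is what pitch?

D-sharp 2

The fourteenth's letter: C down seven letter names plus an octave → D.
A major fourteenth is 23 semitones; 23 semitones down from C##4 gives D#2.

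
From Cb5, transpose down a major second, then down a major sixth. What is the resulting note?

Dbb4

A major second down from Cb5 is Bbb4.
A major sixth down from Bbb4 is Dbb4.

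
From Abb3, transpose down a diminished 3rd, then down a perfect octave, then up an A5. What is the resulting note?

Down a diminished third from Abb3: F3 (2 semitones down).
Down a perfect octave from F3: F2 (12 semitones down).
F2 up an augmented fifth → C#3 (8 semitones).

C#3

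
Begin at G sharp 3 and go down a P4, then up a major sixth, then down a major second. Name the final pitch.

A sharp 3

G#3 down a perfect fourth → D#3 (5 semitones).
A major sixth up from D#3 is B#3.
A major second down from B#3 is A#3.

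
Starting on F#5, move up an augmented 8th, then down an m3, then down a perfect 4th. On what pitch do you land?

A##5

F#5 up an augmented octave → F##6 (13 semitones).
A minor third down from F##6 is D##6.
Down a perfect fourth from D##6: A##5 (5 semitones down).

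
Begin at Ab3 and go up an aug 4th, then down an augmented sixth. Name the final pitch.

Fb3

Up an augmented fourth from Ab3: D4 (6 semitones up).
D4 down an augmented sixth → Fb3 (10 semitones).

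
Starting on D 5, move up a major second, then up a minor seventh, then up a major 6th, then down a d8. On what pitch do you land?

B sharp 5

A major second up from D5 is E5.
E5 up a minor seventh → D6 (10 semitones).
D6 up a major sixth → B6 (9 semitones).
Down a diminished octave from B6: B#5 (11 semitones down).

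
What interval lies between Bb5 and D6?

B to D spans three letter names (B-C-D) — that makes it a third of some quality.
Counting semitones, Bb5→D6 is 4, which is the major third.

M3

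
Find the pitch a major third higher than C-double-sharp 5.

E-double-sharp 5

The third takes the letter from C up to E.
Moving 4 semitones up from C##5 (the size of a major third) reaches E##5.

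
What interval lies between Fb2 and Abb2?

minor 3rd

F to A spans three letter names (F-G-A), so the interval is some kind of third.
Fb2 to Abb2 is 3 semitones, a half step short of the major third (4), so this is minor.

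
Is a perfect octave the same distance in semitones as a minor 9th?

No

A perfect octave spans 12 semitones; a minor ninth spans 13 semitones. They differ by 1.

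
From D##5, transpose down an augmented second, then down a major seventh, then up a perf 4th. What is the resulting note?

G4

An augmented second down from D##5 is C#5.
Down a major seventh from C#5: D4 (11 semitones down).
Up a perfect fourth from D4: G4 (5 semitones up).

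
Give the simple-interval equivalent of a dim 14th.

diminished 7th

Each octave removed subtracts seven from the number: 14 − 7 = 7.
So a diminished fourteenth is an octave plus a diminished seventh. The quality is unchanged.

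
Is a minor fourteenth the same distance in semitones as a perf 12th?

No

22 semitones (minor fourteenth) vs 19 semitones (perfect twelfth): not equal.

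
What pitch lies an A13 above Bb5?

Six letters up from B (plus an octave) reaches G.
An augmented thirteenth is 22 semitones; 22 semitones up from Bb5 gives G#7.

G#7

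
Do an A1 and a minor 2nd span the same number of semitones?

An augmented unison = 1 semitone = a minor second; enharmonically equal.

Yes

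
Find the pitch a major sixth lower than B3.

Six letter names down from B: D.
A major sixth spans 9 semitones, so from B3 the target pitch is D3.

D3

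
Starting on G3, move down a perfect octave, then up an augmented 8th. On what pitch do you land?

G#3

A perfect octave down from G3 is G2.
G2 up an augmented octave → G#3 (13 semitones).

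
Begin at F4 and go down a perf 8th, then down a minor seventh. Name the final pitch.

G2

Down a perfect octave from F4: F3 (12 semitones down).
A minor seventh down from F3 is G2.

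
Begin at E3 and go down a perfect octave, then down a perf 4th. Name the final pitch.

E3 down a perfect octave → E2 (12 semitones).
A perfect fourth down from E2 is B1.

B1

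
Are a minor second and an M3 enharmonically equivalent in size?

No

A minor second is 1 semitone but a major third is 4 semitones — different sizes.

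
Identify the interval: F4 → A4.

F to A spans three letter names (F-G-A), so the interval is some kind of third.
The major third spans 4 semitones, and F4 to A4 is exactly 4 semitones — so this is a major third.

major third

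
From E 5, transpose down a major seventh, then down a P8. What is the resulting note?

E5 down a major seventh → F4 (11 semitones).
A perfect octave down from F4 is F3.

F 3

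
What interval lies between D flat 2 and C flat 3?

minor 7th

D to C spans seven letter names (D-E-F-G-A-B-C) — that makes it a seventh of some quality.
Db2 to Cb3 is 10 semitones, a half step short of the major seventh (11), so this is minor.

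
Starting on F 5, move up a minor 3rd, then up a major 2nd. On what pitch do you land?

F5 up a minor third → Ab5 (3 semitones).
Up a major second from Ab5: Bb5 (2 semitones up).

B flat 5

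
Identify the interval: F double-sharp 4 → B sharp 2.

Descending from F##4 to B#2 is the same interval as ascending B#2 to F##4.
B to F spans five letter names (B-C-D-E-F), plus an octave, so the interval is some kind of twelfth.
The perfect twelfth spans 19 semitones, and B#2 to F##4 is exactly 19 semitones — so this is a perfect twelfth.
(Equivalently, a compound perfect fifth: a perfect fifth plus an octave.)

perfect twelfth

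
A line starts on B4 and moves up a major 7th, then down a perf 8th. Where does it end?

A major seventh up from B4 is A#5.
A perfect octave down from A#5 is A#4.

A#4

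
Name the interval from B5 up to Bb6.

B to B is the same letter name, plus an octave — that makes it an octave of some quality.
B5 to Bb6 spans 11 semitones — one semitone narrower than the perfect octave (12) — giving a diminished octave.

diminished octave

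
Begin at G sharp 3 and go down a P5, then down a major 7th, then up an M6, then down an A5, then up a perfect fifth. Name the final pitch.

A perfect fifth down from G#3 is C#3.
Down a major seventh from C#3: D2 (11 semitones down).
A major sixth up from D2 is B2.
B2 down an augmented fifth → Eb2 (8 semitones).
A perfect fifth up from Eb2 is Bb2.

B flat 2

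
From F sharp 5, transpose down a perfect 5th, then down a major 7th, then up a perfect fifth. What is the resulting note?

Down a perfect fifth from F#5: B4 (7 semitones down).
A major seventh down from B4 is C4.
C4 up a perfect fifth → G4 (7 semitones).

G 4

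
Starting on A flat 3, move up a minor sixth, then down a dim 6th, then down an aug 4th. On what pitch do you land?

E flat 3

Ab3 up a minor sixth → Fb4 (8 semitones).
Fb4 down a diminished sixth → A3 (7 semitones).
An augmented fourth down from A3 is Eb3.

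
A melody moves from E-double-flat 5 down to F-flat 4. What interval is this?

Descending from Ebb5 to Fb4 is the same interval as ascending Fb4 to Ebb5.
F to E spans seven letter names (F-G-A-B-C-D-E): a seventh.
Fb4 to Ebb5 is 10 semitones, a half step short of the major seventh (11), so this is minor.

minor seventh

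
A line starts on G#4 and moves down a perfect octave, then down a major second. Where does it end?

Down a perfect octave from G#4: G#3 (12 semitones down).
A major second down from G#3 is F#3.

F#3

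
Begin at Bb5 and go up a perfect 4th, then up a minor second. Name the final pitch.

Fb6

Up a perfect fourth from Bb5: Eb6 (5 semitones up).
A minor second up from Eb6 is Fb6.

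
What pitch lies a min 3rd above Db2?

The third takes the letter from D up to F.
A minor third spans 3 semitones, so from Db2 the target pitch is Fb2.

Fb2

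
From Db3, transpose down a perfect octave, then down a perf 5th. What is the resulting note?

Gb1

Down a perfect octave from Db3: Db2 (12 semitones down).
A perfect fifth down from Db2 is Gb1.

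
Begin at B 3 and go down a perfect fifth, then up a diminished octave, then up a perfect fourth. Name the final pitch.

B3 down a perfect fifth → E3 (7 semitones).
Up a diminished octave from E3: Eb4 (11 semitones up).
Eb4 up a perfect fourth → Ab4 (5 semitones).

A flat 4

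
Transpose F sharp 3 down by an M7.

Seven letter names down from F: G.
A major seventh spans 11 semitones, so from F#3 the target pitch is G2.

G 2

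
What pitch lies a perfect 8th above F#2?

An octave keeps the letter name F, an octave up from F.
Moving 12 semitones up from F#2 (the size of a perfect octave) reaches F#3.

F#3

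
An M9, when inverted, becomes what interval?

minor 7th

First reduce the compound major ninth to its simple form, a major second.
Inverted interval numbers add to nine, so a second pairs with a seventh (2 + 7 = 9).
The quality also flips — major becomes minor — giving a minor seventh.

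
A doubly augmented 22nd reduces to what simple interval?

Take out 2 octaves (14 from the number): 22 − 14 = 8.
So a doubly augmented twenty-second is 2 octaves plus a doubly augmented octave. The quality is unchanged.

AA8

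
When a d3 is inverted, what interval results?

augmented 6th

The rule of nine gives the new number: 9 − 3 = 6, so a third becomes a sixth.
Quality inverts too: diminished becomes augmented. That makes the inversion an augmented sixth.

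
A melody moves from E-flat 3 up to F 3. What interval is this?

E to F spans two letter names (E-F), so the interval is some kind of second.
Eb3 to F3 is 2 semitones, matching the major second exactly, so the quality is major.

major second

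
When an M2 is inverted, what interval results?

m7

Inverted interval numbers add to nine, so a second pairs with a seventh (2 + 7 = 9).
The quality also flips — major becomes minor — giving a minor seventh.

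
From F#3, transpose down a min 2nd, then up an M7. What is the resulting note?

D##4

A minor second down from F#3 is E#3.
Up a major seventh from E#3: D##4 (11 semitones up).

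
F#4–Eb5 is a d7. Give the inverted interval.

Inverted interval numbers add to nine, so a seventh pairs with a second (7 + 2 = 9).
The quality also flips — diminished becomes augmented — giving an augmented second.

augmented second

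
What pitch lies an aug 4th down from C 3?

Four letter names down from C: G.
Moving 6 semitones down from C3 (the size of an augmented fourth) reaches Gb2.

G flat 2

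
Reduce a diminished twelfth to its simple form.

Take out an octave (7 from the number): 12 − 7 = 5.
Quality carries through unchanged, so the simple form is a diminished fifth.

diminished 5th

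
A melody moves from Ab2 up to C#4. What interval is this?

A to C spans three letter names (A-B-C), plus an octave: a tenth.
A major tenth would be 16 semitones; Ab2 to C#4 is 17, one semitone wider, so the interval is augmented.
(Equivalently, a compound augmented third: an augmented third plus an octave.)

augmented 10th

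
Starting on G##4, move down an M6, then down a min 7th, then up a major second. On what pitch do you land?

D##3

G##4 down a major sixth → B#3 (9 semitones).
B#3 down a minor seventh → C##3 (10 semitones).
C##3 up a major second → D##3 (2 semitones).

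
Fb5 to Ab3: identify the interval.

minor 13th

Descending from Fb5 to Ab3 is the same interval as ascending Ab3 to Fb5.
A to F spans six letter names (A-B-C-D-E-F), plus an octave: a thirteenth.
Ab3 to Fb5 is 20 semitones, a half step short of the major thirteenth (21), so this is minor.
(Equivalently, a compound minor sixth: a minor sixth plus an octave.)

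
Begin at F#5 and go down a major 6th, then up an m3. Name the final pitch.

Down a major sixth from F#5: A4 (9 semitones down).
A4 up a minor third → C5 (3 semitones).

C5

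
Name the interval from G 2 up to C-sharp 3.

augmented fourth

G to C spans four letter names (G-A-B-C) — that makes it a fourth of some quality.
A perfect fourth would be 5 semitones; G2 to C#3 is 6, one semitone wider, so the interval is augmented.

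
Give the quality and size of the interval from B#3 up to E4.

B to E spans four letter names (B-C-D-E), so the interval is some kind of fourth.
B#3 to E4 spans 4 semitones — one semitone narrower than the perfect fourth (5) — giving a diminished fourth.

d4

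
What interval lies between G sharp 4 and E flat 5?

diminished sixth

G to E spans six letter names (G-A-B-C-D-E), so the interval is some kind of sixth.
The major sixth is 9 semitones; here we have 7, two semitones narrower: diminished.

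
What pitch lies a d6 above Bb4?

Gbb5

The sixth takes the letter from B up to G.
Moving 7 semitones up from Bb4 (the size of a diminished sixth) reaches Gbb5.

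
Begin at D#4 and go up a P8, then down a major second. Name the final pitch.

D#4 up a perfect octave → D#5 (12 semitones).
D#5 down a major second → C#5 (2 semitones).

C#5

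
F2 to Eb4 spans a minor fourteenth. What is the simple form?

Take out an octave (7 from the number): 14 − 7 = 7.
Quality carries through unchanged, so the simple form is a minor seventh.

minor 7th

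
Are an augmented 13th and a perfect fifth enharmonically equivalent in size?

22 semitones (augmented thirteenth) vs 7 semitones (perfect fifth): not equal.

No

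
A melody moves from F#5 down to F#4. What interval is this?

Descending from F#5 to F#4 is the same interval as ascending F#4 to F#5.
F to F is the same letter name, plus an octave, so the interval is some kind of octave.
The perfect octave spans 12 semitones, and F#4 to F#5 is exactly 12 semitones — so this is a perfect octave.

P8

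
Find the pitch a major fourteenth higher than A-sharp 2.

G-double-sharp 4

The fourteenth's letter: A up seven letter names plus an octave → G.
A major fourteenth spans 23 semitones, so from A#2 the target pitch is G##4.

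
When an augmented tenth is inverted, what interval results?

diminished sixth

First reduce the compound augmented tenth to its simple form, an augmented third.
Inverted interval numbers add to nine, so a third pairs with a sixth (3 + 6 = 9).
The quality also flips — augmented becomes diminished — giving a diminished sixth.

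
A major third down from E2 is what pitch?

C2

Counting three letter names down from E lands on C.
A major third is 4 semitones; 4 semitones down from E2 gives C2.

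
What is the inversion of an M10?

First reduce the compound major tenth to its simple form, a major third.
Inverted interval numbers add to nine, so a third pairs with a sixth (3 + 6 = 9).
And major becomes minor under inversion, so we get a minor sixth.

m6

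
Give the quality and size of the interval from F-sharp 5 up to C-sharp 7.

perfect twelfth

F to C spans five letter names (F-G-A-B-C), plus an octave: a twelfth.
Counting semitones, F#5→C#7 is 19, which is the perfect twelfth.
(Equivalently, a compound perfect fifth: a perfect fifth plus an octave.)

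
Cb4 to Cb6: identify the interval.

C to C is the same letter name, plus 2 octaves — that makes it a fifteenth of some quality.
Cb4 to Cb6 is 24 semitones, matching the perfect fifteenth exactly, so the quality is perfect.
(Equivalently, a compound perfect octave: a perfect octave plus an octave.)

P15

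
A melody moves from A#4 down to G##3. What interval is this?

Descending from A#4 to G##3 is the same interval as ascending G##3 to A#4.
G to A spans two letter names (G-A), plus an octave: a ninth.
G##3 to A#4 is 13 semitones, a half step short of the major ninth (14), so this is minor.
(Equivalently, a compound minor second: a minor second plus an octave.)

minor ninth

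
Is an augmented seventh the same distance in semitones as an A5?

An augmented seventh spans 12 semitones; an augmented fifth spans 8 semitones. They differ by 4.

No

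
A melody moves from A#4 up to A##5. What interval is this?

A to A is the same letter name, plus an octave: an octave.
The perfect octave is 12 semitones; here we have 13, one semitone wider: augmented.

augmented octave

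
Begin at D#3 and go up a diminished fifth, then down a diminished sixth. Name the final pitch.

A diminished fifth up from D#3 is A3.
A diminished sixth down from A3 is C##3.

C##3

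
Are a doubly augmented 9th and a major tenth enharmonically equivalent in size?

A doubly augmented ninth spans 16 semitones, and a major tenth also spans 16 semitones — they're enharmonic.

Yes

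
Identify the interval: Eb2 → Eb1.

Descending from Eb2 to Eb1 is the same interval as ascending Eb1 to Eb2.
E to E is the same letter name, plus an octave: an octave.
Counting semitones, Eb1→Eb2 is 12, which is the perfect octave.

P8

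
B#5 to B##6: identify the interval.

augmented octave

B to B is the same letter name, plus an octave, so the interval is some kind of octave.
B#5 to B##6 spans 13 semitones — one semitone wider than the perfect octave (12) — giving an augmented octave.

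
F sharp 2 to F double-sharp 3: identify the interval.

augmented 8th

F to F is the same letter name, plus an octave, so the interval is some kind of octave.
The perfect octave is 12 semitones; here we have 13, one semitone wider: augmented.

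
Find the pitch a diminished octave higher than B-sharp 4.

For an octave the letter name doesn't change: still B, an octave up.
A diminished octave spans 11 semitones, so from B#4 the target pitch is B5.

B 5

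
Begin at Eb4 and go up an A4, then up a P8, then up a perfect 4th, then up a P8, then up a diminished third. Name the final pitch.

Fb7

An augmented fourth up from Eb4 is A4.
A4 up a perfect octave → A5 (12 semitones).
Up a perfect fourth from A5: D6 (5 semitones up).
A perfect octave up from D6 is D7.
A diminished third up from D7 is Fb7.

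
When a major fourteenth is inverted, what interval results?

First reduce the compound major fourteenth to its simple form, a major seventh.
Interval numbers invert to sum to nine: 7 + 2 = 9, so a seventh inverts to a second.
The quality also flips — major becomes minor — giving a minor second.

m2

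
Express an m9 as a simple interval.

Take out an octave (7 from the number): 9 − 7 = 2.
Quality carries through unchanged, so the simple form is a minor second.

minor second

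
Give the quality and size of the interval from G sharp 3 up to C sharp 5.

perfect eleventh

G to C spans four letter names (G-A-B-C), plus an octave — that makes it an eleventh of some quality.
G#3 to C#5 is 17 semitones, matching the perfect eleventh exactly, so the quality is perfect.
(Equivalently, a compound perfect fourth: a perfect fourth plus an octave.)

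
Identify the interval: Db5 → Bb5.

D to B spans six letter names (D-E-F-G-A-B), so the interval is some kind of sixth.
Db5 to Bb5 is 9 semitones, matching the major sixth exactly, so the quality is major.

major sixth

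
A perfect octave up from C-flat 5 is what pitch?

The letter stays C (same as the start), shifted an octave up.
A perfect octave spans 12 semitones, so from Cb5 the target pitch is Cb6.

C-flat 6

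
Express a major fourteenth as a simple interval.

Subtracting seven from the interval number removes an octave: 14 − 7 = 7.
So a major fourteenth is an octave plus a major seventh. The quality is unchanged.

major seventh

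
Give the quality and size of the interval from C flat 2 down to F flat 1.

perfect fifth

Descending from Cb2 to Fb1 is the same interval as ascending Fb1 to Cb2.
F to C spans five letter names (F-G-A-B-C), so the interval is some kind of fifth.
Fb1 to Cb2 is 7 semitones, matching the perfect fifth exactly, so the quality is perfect.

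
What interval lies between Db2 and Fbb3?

D to F spans three letter names (D-E-F), plus an octave, so the interval is some kind of tenth.
Db2 to Fbb3 spans 14 semitones — two semitones narrower than the major tenth (16) — giving a diminished tenth.
(Equivalently, a compound diminished third: a diminished third plus an octave.)

diminished tenth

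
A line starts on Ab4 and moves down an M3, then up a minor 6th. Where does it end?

Dbb5

A major third down from Ab4 is Fb4.
A minor sixth up from Fb4 is Dbb5.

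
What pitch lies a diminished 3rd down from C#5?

The third takes the letter from C down to A.
A diminished third spans 2 semitones, so from C#5 the target pitch is A##4.

A##4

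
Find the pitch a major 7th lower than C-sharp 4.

D 3

Seven letter names down from C: D.
A major seventh is 11 semitones; 11 semitones down from C#4 gives D3.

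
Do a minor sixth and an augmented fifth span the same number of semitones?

A minor sixth = 8 semitones = an augmented fifth; enharmonically equal.

Yes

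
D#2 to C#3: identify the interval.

D to C spans seven letter names (D-E-F-G-A-B-C): a seventh.
A major seventh would be 11 semitones, but D#2 to C#3 is 10 — one semitone narrower, making it a minor seventh.

minor seventh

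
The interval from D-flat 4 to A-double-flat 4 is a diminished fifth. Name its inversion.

augmented fourth

Inverted interval numbers add to nine, so a fifth pairs with a fourth (5 + 4 = 9).
Quality inverts too: diminished becomes augmented. That makes the inversion an augmented fourth.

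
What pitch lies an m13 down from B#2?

Counting six letter names plus an octave down from B lands on D.
A minor thirteenth spans 20 semitones, so from B#2 the target pitch is D##1.

D##1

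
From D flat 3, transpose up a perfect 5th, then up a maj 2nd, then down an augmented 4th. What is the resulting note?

A perfect fifth up from Db3 is Ab3.
A major second up from Ab3 is Bb3.
Bb3 down an augmented fourth → Fb3 (6 semitones).

F flat 3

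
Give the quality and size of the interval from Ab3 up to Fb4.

A to F spans six letter names (A-B-C-D-E-F), so the interval is some kind of sixth.
Ab3 to Fb4 is 8 semitones, a half step short of the major sixth (9), so this is minor.

minor 6th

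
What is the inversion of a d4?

augmented fifth

Interval numbers invert to sum to nine: 4 + 5 = 9, so a fourth inverts to a fifth.
And diminished becomes augmented under inversion, so we get an augmented fifth.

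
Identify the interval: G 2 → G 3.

G to G is the same letter name, plus an octave, so the interval is some kind of octave.
G2 to G3 is 12 semitones, matching the perfect octave exactly, so the quality is perfect.

perfect octave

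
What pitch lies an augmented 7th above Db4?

Counting seven letter names up from D lands on C.
An augmented seventh is 12 semitones; 12 semitones up from Db4 gives C#5.

C#5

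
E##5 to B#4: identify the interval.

Descending from E##5 to B#4 is the same interval as ascending B#4 to E##5.
B to E spans four letter names (B-C-D-E), so the interval is some kind of fourth.
The perfect fourth is 5 semitones; here we have 6, one semitone wider: augmented.

augmented fourth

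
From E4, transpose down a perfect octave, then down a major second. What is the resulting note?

Down a perfect octave from E4: E3 (12 semitones down).
Down a major second from E3: D3 (2 semitones down).

D3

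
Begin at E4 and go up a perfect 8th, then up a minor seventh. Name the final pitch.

D6

A perfect octave up from E4 is E5.
A minor seventh up from E5 is D6.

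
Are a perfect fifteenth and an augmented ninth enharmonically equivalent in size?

No

A perfect fifteenth is 24 semitones but an augmented ninth is 15 semitones — different sizes.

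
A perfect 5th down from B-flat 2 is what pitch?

The fifth takes the letter from B down to E.
A perfect fifth spans 7 semitones, so from Bb2 the target pitch is Eb2.

E-flat 2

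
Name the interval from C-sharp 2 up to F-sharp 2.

C to F spans four letter names (C-D-E-F) — that makes it a fourth of some quality.
The perfect fourth spans 5 semitones, and C#2 to F#2 is exactly 5 semitones — so this is a perfect fourth.

perfect fourth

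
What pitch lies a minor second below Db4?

C4

The second takes the letter from D down to C.
A minor second is 1 semitone; 1 semitone down from Db4 gives C4.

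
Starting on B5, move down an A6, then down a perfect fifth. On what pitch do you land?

Gb4

B5 down an augmented sixth → Db5 (10 semitones).
Db5 down a perfect fifth → Gb4 (7 semitones).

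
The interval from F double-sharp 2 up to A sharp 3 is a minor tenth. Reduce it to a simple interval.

m3

Each octave removed subtracts seven from the number: 10 − 7 = 3.
That makes a minor tenth a compound minor third — an octave plus a minor third.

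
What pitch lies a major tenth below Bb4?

Gb3

Three letters down from B (plus an octave) reaches G.
A major tenth spans 16 semitones, so from Bb4 the target pitch is Gb3.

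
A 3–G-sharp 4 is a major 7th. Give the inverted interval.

Interval numbers invert to sum to nine: 7 + 2 = 9, so a seventh inverts to a second.
And major becomes minor under inversion, so we get a minor second.

minor 2nd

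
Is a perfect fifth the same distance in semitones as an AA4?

Yes

A perfect fifth spans 7 semitones, and a doubly augmented fourth also spans 7 semitones — they're enharmonic.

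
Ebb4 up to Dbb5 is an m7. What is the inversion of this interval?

Interval numbers invert to sum to nine: 7 + 2 = 9, so a seventh inverts to a second.
The quality also flips — minor becomes major — giving a major second.

M2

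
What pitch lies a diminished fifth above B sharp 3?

Five letter names up from B: F.
Moving 6 semitones up from B#3 (the size of a diminished fifth) reaches F#4.

F sharp 4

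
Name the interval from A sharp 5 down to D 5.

augmented fifth

Descending from A#5 to D5 is the same interval as ascending D5 to A#5.
D to A spans five letter names (D-E-F-G-A): a fifth.
D5 to A#5 spans 8 semitones — one semitone wider than the perfect fifth (7) — giving an augmented fifth.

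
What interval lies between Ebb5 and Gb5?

E to G spans three letter names (E-F-G): a third.
The major third spans 4 semitones, and Ebb5 to Gb5 is exactly 4 semitones — so this is a major third.

major third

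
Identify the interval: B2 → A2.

Descending from B2 to A2 is the same interval as ascending A2 to B2.
A to B spans two letter names (A-B), so the interval is some kind of second.
Counting semitones, A2→B2 is 2, which is the major second.

M2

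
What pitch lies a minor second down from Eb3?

D3

Two letter names down from E: D.
Moving 1 semitone down from Eb3 (the size of a minor second) reaches D3.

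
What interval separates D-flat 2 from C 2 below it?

minor 2nd

Descending from Db2 to C2 is the same interval as ascending C2 to Db2.
C to D spans two letter names (C-D): a second.
At 1 semitone, C2→Db2 falls one short of a major second: minor.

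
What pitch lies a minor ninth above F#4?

G5

Counting two letter names plus an octave up from F lands on G.
A minor ninth spans 13 semitones, so from F#4 the target pitch is G5.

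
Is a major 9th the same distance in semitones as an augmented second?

A major ninth is 14 semitones but an augmented second is 3 semitones — different sizes.

No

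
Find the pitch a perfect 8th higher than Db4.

An octave keeps the letter name D, an octave up from D.
A perfect octave is 12 semitones; 12 semitones up from Db4 gives Db5.

Db5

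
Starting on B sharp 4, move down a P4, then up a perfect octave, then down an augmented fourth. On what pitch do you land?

B#4 down a perfect fourth → F##4 (5 semitones).
Up a perfect octave from F##4: F##5 (12 semitones up).
An augmented fourth down from F##5 is C#5.

C sharp 5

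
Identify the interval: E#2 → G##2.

major third

E to G spans three letter names (E-F-G) — that makes it a third of some quality.
The major third spans 4 semitones, and E#2 to G##2 is exactly 4 semitones — so this is a major third.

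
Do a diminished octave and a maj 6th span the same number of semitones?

No

11 semitones (diminished octave) vs 9 semitones (major sixth): not equal.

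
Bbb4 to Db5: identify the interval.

M3

B to D spans three letter names (B-C-D), so the interval is some kind of third.
The major third spans 4 semitones, and Bbb4 to Db5 is exactly 4 semitones — so this is a major third.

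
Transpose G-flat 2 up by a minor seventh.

F-flat 3

Counting seven letter names up from G lands on F.
Moving 10 semitones up from Gb2 (the size of a minor seventh) reaches Fb3.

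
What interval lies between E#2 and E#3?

E to E is the same letter name, plus an octave — that makes it an octave of some quality.
E#2 to E#3 is 12 semitones, matching the perfect octave exactly, so the quality is perfect.

perfect octave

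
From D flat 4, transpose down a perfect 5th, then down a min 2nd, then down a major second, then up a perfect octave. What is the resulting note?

A perfect fifth down from Db4 is Gb3.
A minor second down from Gb3 is F3.
A major second down from F3 is Eb3.
Eb3 up a perfect octave → Eb4 (12 semitones).

E flat 4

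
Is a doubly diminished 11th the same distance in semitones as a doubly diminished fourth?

No

A doubly diminished eleventh spans 15 semitones; a doubly diminished fourth spans 3 semitones. They differ by 12.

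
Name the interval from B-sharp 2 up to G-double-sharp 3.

B to G spans six letter names (B-C-D-E-F-G): a sixth.
Counting semitones, B#2→G##3 is 9, which is the major sixth.

major sixth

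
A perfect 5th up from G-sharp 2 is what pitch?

D-sharp 3

The fifth takes the letter from G up to D.
A perfect fifth is 7 semitones; 7 semitones up from G#2 gives D#3.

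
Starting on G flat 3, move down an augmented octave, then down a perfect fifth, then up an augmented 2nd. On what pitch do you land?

D flat 2

An augmented octave down from Gb3 is Gbb2.
Gbb2 down a perfect fifth → Cbb2 (7 semitones).
Cbb2 up an augmented second → Db2 (3 semitones).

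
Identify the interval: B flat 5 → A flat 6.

minor 7th

B to A spans seven letter names (B-C-D-E-F-G-A) — that makes it a seventh of some quality.
At 10 semitones, Bb5→Ab6 falls one short of a major seventh: minor.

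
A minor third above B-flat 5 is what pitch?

The third takes the letter from B up to D.
Moving 3 semitones up from Bb5 (the size of a minor third) reaches Db6.

D-flat 6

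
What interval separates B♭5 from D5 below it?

Descending from Bb5 to D5 is the same interval as ascending D5 to Bb5.
D to B spans six letter names (D-E-F-G-A-B) — that makes it a sixth of some quality.
At 8 semitones, D5→Bb5 falls one short of a major sixth: minor.

minor 6th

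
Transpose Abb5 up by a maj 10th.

Counting three letter names plus an octave up from A lands on C.
Moving 16 semitones up from Abb5 (the size of a major tenth) reaches Cb7.

Cb7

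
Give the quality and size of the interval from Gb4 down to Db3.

perfect eleventh

Descending from Gb4 to Db3 is the same interval as ascending Db3 to Gb4.
D to G spans four letter names (D-E-F-G), plus an octave — that makes it an eleventh of some quality.
The perfect eleventh spans 17 semitones, and Db3 to Gb4 is exactly 17 semitones — so this is a perfect eleventh.
(Equivalently, a compound perfect fourth: a perfect fourth plus an octave.)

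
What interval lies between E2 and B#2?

augmented 5th

E to B spans five letter names (E-F-G-A-B), so the interval is some kind of fifth.
A perfect fifth would be 7 semitones; E2 to B#2 is 8, one semitone wider, so the interval is augmented.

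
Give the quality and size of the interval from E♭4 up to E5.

E to E is the same letter name, plus an octave, so the interval is some kind of octave.
Eb4 to E5 spans 13 semitones — one semitone wider than the perfect octave (12) — giving an augmented octave.

augmented octave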